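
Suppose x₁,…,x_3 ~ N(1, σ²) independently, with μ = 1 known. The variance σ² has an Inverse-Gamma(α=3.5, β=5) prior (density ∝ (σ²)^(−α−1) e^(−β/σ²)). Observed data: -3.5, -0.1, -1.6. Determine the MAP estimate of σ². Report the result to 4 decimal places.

σ̂²_MAP = 3.1850

Sum of squared deviations about the known mean: SS = (-3.5−1)² + (-0.1−1)² + (-1.6−1)² = 28.22.
The Normal likelihood contributes (σ²)^(−n/2) exp(−SS/(2σ²)), so the posterior is Inverse-Gamma(α + n/2, β + SS/2) = Inverse-Gamma(5, 19.11).
The mode of Inverse-Gamma(a, b) is b/(a+1) = 19.11/6 ≈ 3.1850.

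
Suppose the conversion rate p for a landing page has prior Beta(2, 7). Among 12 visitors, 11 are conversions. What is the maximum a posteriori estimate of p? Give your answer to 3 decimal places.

Prior: Beta(2, 7).
Data: 11 successes in 12 trials. The binomial likelihood contributes p^11(1−p)^1, so the posterior is Beta(2+11, 7+1) = Beta(13, 8).
For Beta(a, b) with a, b > 1 the mode is (a−1)/(a+b−2) = 12/19 ≈ 0.632.

p̂_MAP = 0.632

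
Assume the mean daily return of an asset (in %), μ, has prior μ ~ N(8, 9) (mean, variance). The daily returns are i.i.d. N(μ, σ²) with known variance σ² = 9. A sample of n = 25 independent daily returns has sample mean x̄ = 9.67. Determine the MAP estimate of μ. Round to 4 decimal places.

μ̂_MAP = 9.6058

n = 25, x̄ = 9.67.
For a Normal prior and Normal likelihood with known variance, the posterior is Normal; its mode equals its mean, the precision-weighted average.
Prior precision 1/σ₀² = 1/9; data precision n/σ² = 25/9.
μ̂ = ((1/9)·8 + (25/9)·9.67) / (1/9 + 25/9) = 27.75/(26/9) = 999/104 ≈ 9.6058.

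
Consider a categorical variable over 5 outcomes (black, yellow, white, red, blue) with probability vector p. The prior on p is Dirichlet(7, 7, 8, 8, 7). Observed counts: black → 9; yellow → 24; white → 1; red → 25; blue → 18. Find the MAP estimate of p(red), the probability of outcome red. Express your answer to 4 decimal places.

MAP estimate of p(red) = 0.2936

The posterior is Dirichlet(αᵢ + nᵢ) = Dirichlet(16, 31, 9, 33, 25).
For a Dirichlet(a₁,…,a_K) with all aᵢ > 1, the mode has j-th component (aⱼ − 1)/(Σaᵢ − K).
Here Σaᵢ = 114 and K = 5, so p(red) = (33 − 1)/(114 − 5) = 32/109 ≈ 0.2936.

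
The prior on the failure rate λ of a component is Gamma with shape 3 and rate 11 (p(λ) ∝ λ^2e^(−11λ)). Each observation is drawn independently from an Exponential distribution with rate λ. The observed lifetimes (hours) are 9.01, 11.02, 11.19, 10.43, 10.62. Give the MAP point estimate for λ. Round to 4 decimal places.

λ̂_MAP = 0.1106

The Exponential(rate=λ) likelihood is ∝ λ^n e^(−λΣtᵢ). Here n = 5 and Σtᵢ = 9.01 + 11.02 + 11.19 + 10.43 + 10.62 = 52.27.
Posterior ∝ λ^2e^(−11λ) · λ^5e^(−52.27λ) = λ^7e^(−63.27λ), i.e. Gamma(8, 63.27).
Mode = (a−1)/b = 7/63.27 ≈ 0.1106.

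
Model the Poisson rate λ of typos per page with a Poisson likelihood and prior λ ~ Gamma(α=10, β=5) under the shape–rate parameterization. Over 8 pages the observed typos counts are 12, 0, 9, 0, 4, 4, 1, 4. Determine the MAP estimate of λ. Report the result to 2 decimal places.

Σxᵢ = 12+0+9+0+4+4+1+4 = 34, with n = 8.
Posterior ∝ λ^9e^(−5λ) · λ^34e^(−8λ) = λ^43e^(−13λ), i.e. Gamma(shape=44, rate=13).
The mode of a Gamma(a, b) with a ≥ 1 (shape–rate) is (a−1)/b = 43/13 ≈ 3.31.

λ̂_MAP = 3.31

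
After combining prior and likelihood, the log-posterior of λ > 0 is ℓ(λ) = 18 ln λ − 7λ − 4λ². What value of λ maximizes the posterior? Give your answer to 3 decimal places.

λ̂_MAP = 1.125

ℓ'(λ) = 18/λ − 7 − 8λ. Setting this to zero and multiplying by λ: 8λ² + 7λ − 18 = 0.
λ = (−7 + √(7² + 4·8·18)) / (2·8) = (−7 + √625) / 16 = (−7 + 25)/16 = 9/8.
ℓ''(λ) = −18/λ² − 8 < 0, confirming a maximum.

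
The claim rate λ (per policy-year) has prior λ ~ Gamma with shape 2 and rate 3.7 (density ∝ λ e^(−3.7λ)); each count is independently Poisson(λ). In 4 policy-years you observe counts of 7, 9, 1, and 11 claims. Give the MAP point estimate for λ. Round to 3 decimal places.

λ̂_MAP = 3.766

Σxᵢ = 7+9+1+11 = 28, with n = 4.
Posterior ∝ λe^(−3.7λ) · λ^28e^(−4λ) = λ^29e^(−7.7λ), i.e. Gamma(shape=30, rate=7.7).
The mode of a Gamma(a, b) with a ≥ 1 (shape–rate) is (a−1)/b = 29/7.7 ≈ 3.766.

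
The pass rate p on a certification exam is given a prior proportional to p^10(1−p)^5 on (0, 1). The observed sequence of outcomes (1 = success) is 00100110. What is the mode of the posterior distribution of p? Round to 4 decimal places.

p̂_MAP = 0.5652

The prior density ∝ p^10(1−p)^5 is the kernel of Beta(11, 6).
Data: 3 successes in 8 trials (from the sequence). The binomial likelihood contributes p^3(1−p)^5, so the posterior is Beta(11+3, 6+5) = Beta(14, 11).
For Beta(a, b) with a, b > 1 the mode is (a−1)/(a+b−2) = 13/23 ≈ 0.5652.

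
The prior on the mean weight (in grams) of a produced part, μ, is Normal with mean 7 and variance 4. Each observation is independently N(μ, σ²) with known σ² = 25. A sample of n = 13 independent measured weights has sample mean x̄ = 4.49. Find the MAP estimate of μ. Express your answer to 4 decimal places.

μ̂_MAP = 5.3049

n = 13, x̄ = 4.49.
For a Normal prior and Normal likelihood with known variance, the posterior is Normal; its mode equals its mean, the precision-weighted average.
Prior precision 1/σ₀² = 1/4 = 0.25; data precision n/σ² = 13/25 = 0.52.
μ̂ = (0.25·7 + 0.52·4.49) / (0.25 + 0.52) = 4.0848/0.77 = 10212/1925 ≈ 5.3049.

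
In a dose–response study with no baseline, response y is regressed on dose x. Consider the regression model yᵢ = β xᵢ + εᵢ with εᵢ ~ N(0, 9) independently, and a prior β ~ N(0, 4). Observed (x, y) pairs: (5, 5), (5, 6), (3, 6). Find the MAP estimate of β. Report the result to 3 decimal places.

β̂_MAP = 1.192

log p(β | y) = −Σ(yᵢ − βxᵢ)²/(2·9) − β²/(2·4) + const.
Setting the derivative to zero: Σxᵢ(yᵢ − βxᵢ)/9 − β/4 = 0, so β = Σxᵢyᵢ / (Σxᵢ² + σ²/τ²).
Σxᵢyᵢ = 5·5 + 5·6 + 3·6 = 73; Σxᵢ² = 59; σ²/τ² = 2.25.
β̂_MAP = 73 / (59 + 2.25) = 73/61.25 ≈ 1.192.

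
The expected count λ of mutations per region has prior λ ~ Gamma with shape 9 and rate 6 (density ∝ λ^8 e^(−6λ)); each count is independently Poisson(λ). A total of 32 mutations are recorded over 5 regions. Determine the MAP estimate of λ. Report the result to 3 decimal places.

λ̂_MAP = 3.636

Σxᵢ = 32, n = 5.
Posterior ∝ λ^8e^(−6λ) · λ^32e^(−5λ) = λ^40e^(−11λ), i.e. Gamma(shape=41, rate=11).
The mode of a Gamma(a, b) with a ≥ 1 (shape–rate) is (a−1)/b = 40/11 ≈ 3.636.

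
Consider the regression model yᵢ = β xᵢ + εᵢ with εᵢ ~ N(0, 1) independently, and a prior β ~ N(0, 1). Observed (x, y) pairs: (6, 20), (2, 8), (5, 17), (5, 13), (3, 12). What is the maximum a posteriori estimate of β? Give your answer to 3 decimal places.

log p(β | y) = −Σ(yᵢ − βxᵢ)²/(2·1) − β²/(2·1) + const.
Setting the derivative to zero: Σxᵢ(yᵢ − βxᵢ)/1 − β/1 = 0, so β = Σxᵢyᵢ / (Σxᵢ² + σ²/τ²).
Σxᵢyᵢ = 6·20 + 2·8 + 5·17 + 5·13 + 3·12 = 322; Σxᵢ² = 99; σ²/τ² = 1.
β̂_MAP = 322 / (99 + 1) = 322/100 ≈ 3.220.

β̂_MAP = 3.220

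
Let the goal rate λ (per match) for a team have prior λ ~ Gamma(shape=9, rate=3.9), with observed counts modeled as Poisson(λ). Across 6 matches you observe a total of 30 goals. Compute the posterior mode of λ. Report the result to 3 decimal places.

Σxᵢ = 30, n = 6.
Posterior ∝ λ^8e^(−3.9λ) · λ^30e^(−6λ) = λ^38e^(−9.9λ), i.e. Gamma(shape=39, rate=9.9).
The mode of a Gamma(a, b) with a ≥ 1 (shape–rate) is (a−1)/b = 38/9.9 ≈ 3.838.

λ̂_MAP = 3.838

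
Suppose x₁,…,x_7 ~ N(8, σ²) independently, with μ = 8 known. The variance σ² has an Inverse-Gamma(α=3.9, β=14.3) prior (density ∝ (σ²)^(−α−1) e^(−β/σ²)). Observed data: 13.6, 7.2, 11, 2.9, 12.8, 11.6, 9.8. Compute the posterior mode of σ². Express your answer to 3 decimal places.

Sum of squared deviations about the known mean: SS = (13.6−8)² + (7.2−8)² + (11−8)² + (2.9−8)² + (12.8−8)² + (11.6−8)² + (9.8−8)² = 106.25.
The Normal likelihood contributes (σ²)^(−n/2) exp(−SS/(2σ²)), so the posterior is Inverse-Gamma(α + n/2, β + SS/2) = Inverse-Gamma(7.4, 67.425).
The mode of Inverse-Gamma(a, b) is b/(a+1) = 67.425/8.4 ≈ 8.027.

σ̂²_MAP = 8.027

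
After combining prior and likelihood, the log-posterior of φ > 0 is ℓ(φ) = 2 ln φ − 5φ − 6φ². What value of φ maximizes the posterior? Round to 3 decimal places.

φ̂_MAP = 0.250

ℓ'(φ) = 2/φ − 5 − 12φ. Setting this to zero and multiplying by φ: 12φ² + 5φ − 2 = 0.
φ = (−5 + √(5² + 4·12·2)) / (2·12) = (−5 + √121) / 24 = (−5 + 11)/24 = 1/4.
ℓ''(φ) = −2/φ² − 12 < 0, confirming a maximum.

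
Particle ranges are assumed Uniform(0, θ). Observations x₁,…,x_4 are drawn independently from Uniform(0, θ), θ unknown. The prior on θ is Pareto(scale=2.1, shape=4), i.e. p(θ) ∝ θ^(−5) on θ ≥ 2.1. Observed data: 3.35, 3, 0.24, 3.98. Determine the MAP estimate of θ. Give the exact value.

θ̂_MAP = 3.98

The Uniform(0, θ) likelihood is θ^(−n) for θ ≥ max(xᵢ), zero otherwise. Here max(xᵢ) = 3.98.
Posterior ∝ θ^(−5) · θ^(−4) = θ^(−9) on θ ≥ max(2.1, 3.98) = 3.98.
This density is strictly decreasing in θ, so the posterior mode lies at the lower boundary of the support.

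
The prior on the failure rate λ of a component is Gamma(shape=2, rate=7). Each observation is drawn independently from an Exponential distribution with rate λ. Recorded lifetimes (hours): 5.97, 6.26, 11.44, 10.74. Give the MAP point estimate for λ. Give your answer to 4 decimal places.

λ̂_MAP = 0.1207

The Exponential(rate=λ) likelihood is ∝ λ^n e^(−λΣtᵢ). Here n = 4 and Σtᵢ = 5.97 + 6.26 + 11.44 + 10.74 = 34.41.
Posterior ∝ λe^(−7λ) · λ^4e^(−34.41λ) = λ^5e^(−41.41λ), i.e. Gamma(6, 41.41).
Mode = (a−1)/b = 5/41.41 ≈ 0.1207.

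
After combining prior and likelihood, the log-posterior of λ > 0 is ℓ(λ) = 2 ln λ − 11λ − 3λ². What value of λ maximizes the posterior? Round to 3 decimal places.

ℓ'(λ) = 2/λ − 11 − 6λ. Setting this to zero and multiplying by λ: 6λ² + 11λ − 2 = 0.
λ = (−11 + √(11² + 4·6·2)) / (2·6) = (−11 + √169) / 12 = (−11 + 13)/12 = 1/6.
ℓ''(λ) = −2/λ² − 6 < 0, confirming a maximum.

λ̂_MAP = 0.167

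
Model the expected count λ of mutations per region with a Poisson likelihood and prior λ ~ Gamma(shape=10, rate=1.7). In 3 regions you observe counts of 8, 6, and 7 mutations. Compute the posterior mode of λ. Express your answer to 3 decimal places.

λ̂_MAP = 6.383

Σxᵢ = 8+6+7 = 21, with n = 3.
Posterior ∝ λ^9e^(−1.7λ) · λ^21e^(−3λ) = λ^30e^(−4.7λ), i.e. Gamma(shape=31, rate=4.7).
The mode of a Gamma(a, b) with a ≥ 1 (shape–rate) is (a−1)/b = 30/4.7 ≈ 6.383.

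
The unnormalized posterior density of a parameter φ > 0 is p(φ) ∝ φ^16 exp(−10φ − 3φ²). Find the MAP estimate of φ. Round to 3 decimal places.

φ̂_MAP = 1.000

ℓ'(φ) = 16/φ − 10 − 6φ. Setting this to zero and multiplying by φ: 6φ² + 10φ − 16 = 0.
φ = (−10 + √(10² + 4·6·16)) / (2·6) = (−10 + √484) / 12 = (−10 + 22)/12 = 1.
ℓ''(φ) = −16/φ² − 6 < 0, confirming a maximum.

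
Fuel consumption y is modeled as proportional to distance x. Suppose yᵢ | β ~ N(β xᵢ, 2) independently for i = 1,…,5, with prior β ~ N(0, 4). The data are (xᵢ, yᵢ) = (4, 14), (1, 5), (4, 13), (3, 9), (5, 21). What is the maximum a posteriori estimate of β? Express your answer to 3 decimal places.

β̂_MAP = 3.630

log p(β | y) = −Σ(yᵢ − βxᵢ)²/(2·2) − β²/(2·4) + const.
Setting the derivative to zero: Σxᵢ(yᵢ − βxᵢ)/2 − β/4 = 0, so β = Σxᵢyᵢ / (Σxᵢ² + σ²/τ²).
Σxᵢyᵢ = 4·14 + 1·5 + 4·13 + 3·9 + 5·21 = 245; Σxᵢ² = 67; σ²/τ² = 0.5.
β̂_MAP = 245 / (67 + 0.5) = 245/67.5 ≈ 3.630.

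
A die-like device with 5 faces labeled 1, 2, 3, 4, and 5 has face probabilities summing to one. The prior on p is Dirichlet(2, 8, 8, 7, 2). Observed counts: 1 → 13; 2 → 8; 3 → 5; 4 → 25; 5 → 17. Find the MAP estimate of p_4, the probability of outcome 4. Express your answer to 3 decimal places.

The posterior is Dirichlet(αᵢ + nᵢ) = Dirichlet(15, 16, 13, 32, 19).
For a Dirichlet(a₁,…,a_K) with all aᵢ > 1, the mode has j-th component (aⱼ − 1)/(Σaᵢ − K).
Here Σaᵢ = 95 and K = 5, so p_4 = (32 − 1)/(95 − 5) = 31/90 ≈ 0.344.

MAP estimate: 0.344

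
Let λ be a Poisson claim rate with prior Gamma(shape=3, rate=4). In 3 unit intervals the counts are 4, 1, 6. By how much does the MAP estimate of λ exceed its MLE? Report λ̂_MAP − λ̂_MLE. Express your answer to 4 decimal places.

Σxᵢ = 11. Posterior is Gamma(14, 7); MAP = (14−1)/7 = 13/7 ≈ 1.85714.
MLE = x̄ = 11/3 ≈ 3.66667.
Difference = 13/7 − 11/3 = -38/21 ≈ -1.8095.

MAP − MLE = -1.8095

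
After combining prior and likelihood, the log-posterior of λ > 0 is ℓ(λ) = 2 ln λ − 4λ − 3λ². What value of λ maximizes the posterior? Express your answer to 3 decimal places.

ℓ'(λ) = 2/λ − 4 − 6λ. Setting this to zero and multiplying by λ: 6λ² + 4λ − 2 = 0.
λ = (−4 + √(4² + 4·6·2)) / (2·6) = (−4 + √64) / 12 = (−4 + 8)/12 = 1/3.
ℓ''(λ) = −2/λ² − 6 < 0, confirming a maximum.

λ̂_MAP = 0.333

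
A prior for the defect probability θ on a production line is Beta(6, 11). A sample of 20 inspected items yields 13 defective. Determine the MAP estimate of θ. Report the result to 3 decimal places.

θ̂_MAP = 0.514

Prior: Beta(6, 11).
Data: 13 successes in 20 trials. The binomial likelihood contributes θ^13(1−θ)^7, so the posterior is Beta(6+13, 11+7) = Beta(19, 18).
For Beta(a, b) with a, b > 1 the mode is (a−1)/(a+b−2) = 18/35 ≈ 0.514.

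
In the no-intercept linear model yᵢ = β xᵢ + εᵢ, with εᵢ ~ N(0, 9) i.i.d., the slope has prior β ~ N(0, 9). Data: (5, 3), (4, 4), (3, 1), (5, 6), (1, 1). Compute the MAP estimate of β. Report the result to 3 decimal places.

β̂_MAP = 0.844

log p(β | y) = −Σ(yᵢ − βxᵢ)²/(2·9) − β²/(2·9) + const.
Setting the derivative to zero: Σxᵢ(yᵢ − βxᵢ)/9 − β/9 = 0, so β = Σxᵢyᵢ / (Σxᵢ² + σ²/τ²).
Σxᵢyᵢ = 5·3 + 4·4 + 3·1 + 5·6 + 1·1 = 65; Σxᵢ² = 76; σ²/τ² = 1.
β̂_MAP = 65 / (76 + 1) = 65/77 ≈ 0.844.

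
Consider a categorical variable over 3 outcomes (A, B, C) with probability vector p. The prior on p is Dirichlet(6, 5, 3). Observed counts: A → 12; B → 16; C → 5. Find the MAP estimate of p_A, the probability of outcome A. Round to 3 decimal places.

The posterior is Dirichlet(αᵢ + nᵢ) = Dirichlet(18, 21, 8).
For a Dirichlet(a₁,…,a_K) with all aᵢ > 1, the mode has j-th component (aⱼ − 1)/(Σaᵢ − K).
Here Σaᵢ = 47 and K = 3, so p_A = (18 − 1)/(47 − 3) = 17/44 ≈ 0.386.

MAP estimate of p_A = 0.386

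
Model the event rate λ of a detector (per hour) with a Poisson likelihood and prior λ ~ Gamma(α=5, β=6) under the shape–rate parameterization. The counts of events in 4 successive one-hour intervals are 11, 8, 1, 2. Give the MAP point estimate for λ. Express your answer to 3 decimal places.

λ̂_MAP = 2.600

Σxᵢ = 11+8+1+2 = 22, with n = 4.
Posterior ∝ λ^4e^(−6λ) · λ^22e^(−4λ) = λ^26e^(−10λ), i.e. Gamma(shape=27, rate=10).
The mode of a Gamma(a, b) with a ≥ 1 (shape–rate) is (a−1)/b = 26/10 ≈ 2.600.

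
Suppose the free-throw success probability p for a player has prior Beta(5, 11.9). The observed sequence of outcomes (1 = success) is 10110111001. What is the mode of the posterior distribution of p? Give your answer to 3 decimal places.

p̂_MAP = 0.425

Prior: Beta(5, 11.9).
Data: 7 successes in 11 trials (from the sequence). The binomial likelihood contributes p^7(1−p)^4, so the posterior is Beta(5+7, 11.9+4) = Beta(12, 15.9).
For Beta(a, b) with a, b > 1 the mode is (a−1)/(a+b−2) = 11/25.9 ≈ 0.425.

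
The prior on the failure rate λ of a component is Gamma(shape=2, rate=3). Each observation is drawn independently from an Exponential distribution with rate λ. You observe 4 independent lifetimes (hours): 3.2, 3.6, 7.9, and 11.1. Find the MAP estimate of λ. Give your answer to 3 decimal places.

The Exponential(rate=λ) likelihood is ∝ λ^n e^(−λΣtᵢ). Here n = 4 and Σtᵢ = 3.2 + 3.6 + 7.9 + 11.1 = 25.8.
Posterior ∝ λe^(−3λ) · λ^4e^(−25.8λ) = λ^5e^(−28.8λ), i.e. Gamma(6, 28.8).
Mode = (a−1)/b = 5/28.8 ≈ 0.174.

λ̂_MAP = 0.174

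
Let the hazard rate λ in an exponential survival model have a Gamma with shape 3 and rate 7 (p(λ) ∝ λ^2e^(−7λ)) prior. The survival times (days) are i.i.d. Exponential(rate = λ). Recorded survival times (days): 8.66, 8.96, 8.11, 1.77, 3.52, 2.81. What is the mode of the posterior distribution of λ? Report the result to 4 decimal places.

λ̂_MAP = 0.1959

The Exponential(rate=λ) likelihood is ∝ λ^n e^(−λΣtᵢ). Here n = 6 and Σtᵢ = 8.66 + 8.96 + 8.11 + 1.77 + 3.52 + 2.81 = 33.83.
Posterior ∝ λ^2e^(−7λ) · λ^6e^(−33.83λ) = λ^8e^(−40.83λ), i.e. Gamma(9, 40.83).
Mode = (a−1)/b = 8/40.83 ≈ 0.1959.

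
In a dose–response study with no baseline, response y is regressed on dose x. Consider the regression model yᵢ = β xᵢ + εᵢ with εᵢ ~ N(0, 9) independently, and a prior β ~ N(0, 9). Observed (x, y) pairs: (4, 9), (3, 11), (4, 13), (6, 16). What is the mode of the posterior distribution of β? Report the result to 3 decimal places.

β̂_MAP = 2.782

log p(β | y) = −Σ(yᵢ − βxᵢ)²/(2·9) − β²/(2·9) + const.
Setting the derivative to zero: Σxᵢ(yᵢ − βxᵢ)/9 − β/9 = 0, so β = Σxᵢyᵢ / (Σxᵢ² + σ²/τ²).
Σxᵢyᵢ = 4·9 + 3·11 + 4·13 + 6·16 = 217; Σxᵢ² = 77; σ²/τ² = 1.
β̂_MAP = 217 / (77 + 1) = 217/78 ≈ 2.782.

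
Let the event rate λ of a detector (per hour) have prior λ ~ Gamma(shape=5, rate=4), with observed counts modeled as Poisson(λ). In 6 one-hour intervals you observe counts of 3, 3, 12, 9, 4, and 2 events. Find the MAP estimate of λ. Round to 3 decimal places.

λ̂_MAP = 3.700

Σxᵢ = 3+3+12+9+4+2 = 33, with n = 6.
Posterior ∝ λ^4e^(−4λ) · λ^33e^(−6λ) = λ^37e^(−10λ), i.e. Gamma(shape=38, rate=10).
The mode of a Gamma(a, b) with a ≥ 1 (shape–rate) is (a−1)/b = 37/10 ≈ 3.700.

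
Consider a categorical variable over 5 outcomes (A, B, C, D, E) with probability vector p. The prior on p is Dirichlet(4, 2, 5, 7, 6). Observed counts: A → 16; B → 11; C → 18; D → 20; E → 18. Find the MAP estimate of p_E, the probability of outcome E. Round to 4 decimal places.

MAP estimate of p_E = 0.2255

The posterior is Dirichlet(αᵢ + nᵢ) = Dirichlet(20, 13, 23, 27, 24).
For a Dirichlet(a₁,…,a_K) with all aᵢ > 1, the mode has j-th component (aⱼ − 1)/(Σaᵢ − K).
Here Σaᵢ = 107 and K = 5, so p_E = (24 − 1)/(107 − 5) = 23/102 ≈ 0.2255.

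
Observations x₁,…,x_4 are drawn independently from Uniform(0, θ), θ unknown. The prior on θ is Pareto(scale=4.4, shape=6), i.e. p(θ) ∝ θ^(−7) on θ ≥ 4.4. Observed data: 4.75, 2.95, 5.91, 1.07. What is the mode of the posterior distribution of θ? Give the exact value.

θ̂_MAP = 5.91

The Uniform(0, θ) likelihood is θ^(−n) for θ ≥ max(xᵢ), zero otherwise. Here max(xᵢ) = 5.91.
Posterior ∝ θ^(−7) · θ^(−4) = θ^(−11) on θ ≥ max(4.4, 5.91) = 5.91.
This density is strictly decreasing in θ, so the posterior mode lies at the lower boundary of the support.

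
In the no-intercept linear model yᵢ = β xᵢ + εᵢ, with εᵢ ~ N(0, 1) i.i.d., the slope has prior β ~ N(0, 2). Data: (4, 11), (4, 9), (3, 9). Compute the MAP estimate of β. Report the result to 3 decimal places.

log p(β | y) = −Σ(yᵢ − βxᵢ)²/(2·1) − β²/(2·2) + const.
Setting the derivative to zero: Σxᵢ(yᵢ − βxᵢ)/1 − β/2 = 0, so β = Σxᵢyᵢ / (Σxᵢ² + σ²/τ²).
Σxᵢyᵢ = 4·11 + 4·9 + 3·9 = 107; Σxᵢ² = 41; σ²/τ² = 0.5.
β̂_MAP = 107 / (41 + 0.5) = 107/41.5 ≈ 2.578.

β̂_MAP = 2.578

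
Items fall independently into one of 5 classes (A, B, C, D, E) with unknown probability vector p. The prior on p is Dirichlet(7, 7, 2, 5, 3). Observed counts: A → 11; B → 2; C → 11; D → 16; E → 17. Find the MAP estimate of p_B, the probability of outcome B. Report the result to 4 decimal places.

The posterior is Dirichlet(αᵢ + nᵢ) = Dirichlet(18, 9, 13, 21, 20).
For a Dirichlet(a₁,…,a_K) with all aᵢ > 1, the mode has j-th component (aⱼ − 1)/(Σaᵢ − K).
Here Σaᵢ = 81 and K = 5, so p_B = (9 − 1)/(81 − 5) = 8/76 ≈ 0.1053.

MAP estimate of p_B = 0.1053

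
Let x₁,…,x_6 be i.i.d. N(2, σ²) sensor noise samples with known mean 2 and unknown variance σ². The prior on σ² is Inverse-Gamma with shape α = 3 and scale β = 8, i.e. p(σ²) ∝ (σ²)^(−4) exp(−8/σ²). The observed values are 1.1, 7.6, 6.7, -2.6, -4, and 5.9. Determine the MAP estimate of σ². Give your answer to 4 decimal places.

Sum of squared deviations about the known mean: SS = (1.1−2)² + (7.6−2)² + (6.7−2)² + (-2.6−2)² + (-4−2)² + (5.9−2)² = 126.63.
The Normal likelihood contributes (σ²)^(−n/2) exp(−SS/(2σ²)), so the posterior is Inverse-Gamma(α + n/2, β + SS/2) = Inverse-Gamma(6, 71.315).
The mode of Inverse-Gamma(a, b) is b/(a+1) = 71.315/7 ≈ 10.1879.

σ̂²_MAP = 10.1879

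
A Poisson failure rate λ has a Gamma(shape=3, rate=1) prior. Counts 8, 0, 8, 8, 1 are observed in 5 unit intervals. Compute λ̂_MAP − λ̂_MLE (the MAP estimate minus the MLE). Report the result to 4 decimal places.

MAP − MLE = -0.5000

Σxᵢ = 25. Posterior is Gamma(28, 6); MAP = (28−1)/6 = 27/6 ≈ 4.50000.
MLE = x̄ = 25/5 ≈ 5.00000.
Difference = 27/6 − 25/5 = -1/2 ≈ -0.5000.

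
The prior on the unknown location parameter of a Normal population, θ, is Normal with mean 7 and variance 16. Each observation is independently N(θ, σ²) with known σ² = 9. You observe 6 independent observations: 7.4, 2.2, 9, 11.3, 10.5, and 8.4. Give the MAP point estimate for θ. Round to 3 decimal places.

θ̂_MAP = 8.036

n = 6; x̄ = (7.4 + 2.2 + 9 + 11.3 + 10.5 + 8.4)/6 = 48.8/6 = 122/15 ≈ 8.1333.
For a Normal prior and Normal likelihood with known variance, the posterior is Normal; its mode equals its mean, the precision-weighted average.
Prior precision 1/σ₀² = 1/16 = 0.0625; data precision n/σ² = 6/9 = 2/3.
θ̂ = (0.0625·7 + (2/3)·(122/15)) / (0.0625 + 2/3) = (4219/720)/(35/48) = 4219/525 ≈ 8.036.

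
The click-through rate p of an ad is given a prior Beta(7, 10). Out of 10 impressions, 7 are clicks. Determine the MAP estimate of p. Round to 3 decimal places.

p̂_MAP = 0.520

Prior: Beta(7, 10).
Data: 7 successes in 10 trials. The binomial likelihood contributes p^7(1−p)^3, so the posterior is Beta(7+7, 10+3) = Beta(14, 13).
For Beta(a, b) with a, b > 1 the mode is (a−1)/(a+b−2) = 13/25 ≈ 0.520.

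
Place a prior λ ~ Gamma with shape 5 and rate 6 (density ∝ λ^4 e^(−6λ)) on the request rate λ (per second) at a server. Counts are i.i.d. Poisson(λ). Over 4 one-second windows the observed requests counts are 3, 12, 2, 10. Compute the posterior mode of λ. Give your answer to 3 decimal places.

Σxᵢ = 3+12+2+10 = 27, with n = 4.
Posterior ∝ λ^4e^(−6λ) · λ^27e^(−4λ) = λ^31e^(−10λ), i.e. Gamma(shape=32, rate=10).
The mode of a Gamma(a, b) with a ≥ 1 (shape–rate) is (a−1)/b = 31/10 ≈ 3.100.

λ̂_MAP = 3.100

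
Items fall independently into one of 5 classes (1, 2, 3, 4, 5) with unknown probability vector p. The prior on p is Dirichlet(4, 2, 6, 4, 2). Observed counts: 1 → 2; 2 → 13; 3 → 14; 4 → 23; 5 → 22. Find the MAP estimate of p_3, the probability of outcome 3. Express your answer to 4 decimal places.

MAP estimate: 0.2184

The posterior is Dirichlet(αᵢ + nᵢ) = Dirichlet(6, 15, 20, 27, 24).
For a Dirichlet(a₁,…,a_K) with all aᵢ > 1, the mode has j-th component (aⱼ − 1)/(Σaᵢ − K).
Here Σaᵢ = 92 and K = 5, so p_3 = (20 − 1)/(92 − 5) = 19/87 ≈ 0.2184.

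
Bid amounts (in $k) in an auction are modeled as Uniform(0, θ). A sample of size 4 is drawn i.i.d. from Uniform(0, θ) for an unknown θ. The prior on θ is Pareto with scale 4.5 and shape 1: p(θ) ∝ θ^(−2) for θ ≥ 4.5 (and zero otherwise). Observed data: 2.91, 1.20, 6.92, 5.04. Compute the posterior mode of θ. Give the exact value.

The Uniform(0, θ) likelihood is θ^(−n) for θ ≥ max(xᵢ), zero otherwise. Here max(xᵢ) = 6.92.
Posterior ∝ θ^(−2) · θ^(−4) = θ^(−6) on θ ≥ max(4.5, 6.92) = 6.92.
This density is strictly decreasing in θ, so the posterior mode lies at the lower boundary of the support.

θ̂_MAP = 6.92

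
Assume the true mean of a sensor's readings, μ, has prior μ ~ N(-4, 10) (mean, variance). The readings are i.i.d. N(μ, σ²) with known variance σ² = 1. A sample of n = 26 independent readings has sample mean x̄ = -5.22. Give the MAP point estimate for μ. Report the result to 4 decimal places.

n = 26, x̄ = -5.22.
For a Normal prior and Normal likelihood with known variance, the posterior is Normal; its mode equals its mean, the precision-weighted average.
Prior precision 1/σ₀² = 1/10 = 0.1; data precision n/σ² = 26/1 = 26.
μ̂ = (0.1·(-4) + 26·(-5.22)) / (0.1 + 26) = (-136.12)/26.1 = -6806/1305 ≈ -5.2153.

μ̂_MAP = -5.2153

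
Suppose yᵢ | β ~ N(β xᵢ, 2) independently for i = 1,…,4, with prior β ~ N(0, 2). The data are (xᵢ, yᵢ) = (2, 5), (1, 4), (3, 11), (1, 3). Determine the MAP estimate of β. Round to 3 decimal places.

log p(β | y) = −Σ(yᵢ − βxᵢ)²/(2·2) − β²/(2·2) + const.
Setting the derivative to zero: Σxᵢ(yᵢ − βxᵢ)/2 − β/2 = 0, so β = Σxᵢyᵢ / (Σxᵢ² + σ²/τ²).
Σxᵢyᵢ = 2·5 + 1·4 + 3·11 + 1·3 = 50; Σxᵢ² = 15; σ²/τ² = 1.
β̂_MAP = 50 / (15 + 1) = 50/16 ≈ 3.125.

β̂_MAP = 3.125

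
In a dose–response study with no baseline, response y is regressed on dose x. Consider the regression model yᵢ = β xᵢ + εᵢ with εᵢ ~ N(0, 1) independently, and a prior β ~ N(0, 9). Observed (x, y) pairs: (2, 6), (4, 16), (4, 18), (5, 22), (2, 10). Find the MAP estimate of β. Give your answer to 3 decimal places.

β̂_MAP = 4.270

log p(β | y) = −Σ(yᵢ − βxᵢ)²/(2·1) − β²/(2·9) + const.
Setting the derivative to zero: Σxᵢ(yᵢ − βxᵢ)/1 − β/9 = 0, so β = Σxᵢyᵢ / (Σxᵢ² + σ²/τ²).
Σxᵢyᵢ = 2·6 + 4·16 + 4·18 + 5·22 + 2·10 = 278; Σxᵢ² = 65; σ²/τ² = 1/9.
β̂_MAP = 278 / (65 + 1/9) = 278/(586/9) = 1251/293 ≈ 4.270.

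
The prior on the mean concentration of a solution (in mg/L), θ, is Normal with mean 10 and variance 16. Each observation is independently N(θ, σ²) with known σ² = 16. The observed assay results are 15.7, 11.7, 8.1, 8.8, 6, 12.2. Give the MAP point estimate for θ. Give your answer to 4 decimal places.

n = 6; x̄ = (15.7 + 11.7 + 8.1 + 8.8 + 6 + 12.2)/6 = 62.5/6 = 125/12 ≈ 10.4167.
For a Normal prior and Normal likelihood with known variance, the posterior is Normal; its mode equals its mean, the precision-weighted average.
Prior precision 1/σ₀² = 1/16 = 0.0625; data precision n/σ² = 6/16 = 0.375.
θ̂ = (0.0625·10 + 0.375·(125/12)) / (0.0625 + 0.375) = 4.53125/0.4375 = 145/14 ≈ 10.3571.

θ̂_MAP = 10.3571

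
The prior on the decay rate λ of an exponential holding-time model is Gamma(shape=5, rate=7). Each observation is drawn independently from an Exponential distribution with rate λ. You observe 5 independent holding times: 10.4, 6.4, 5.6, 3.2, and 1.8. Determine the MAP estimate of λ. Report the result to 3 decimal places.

λ̂_MAP = 0.262

The Exponential(rate=λ) likelihood is ∝ λ^n e^(−λΣtᵢ). Here n = 5 and Σtᵢ = 10.4 + 6.4 + 5.6 + 3.2 + 1.8 = 27.4.
Posterior ∝ λ^4e^(−7λ) · λ^5e^(−27.4λ) = λ^9e^(−34.4λ), i.e. Gamma(10, 34.4).
Mode = (a−1)/b = 9/34.4 ≈ 0.262.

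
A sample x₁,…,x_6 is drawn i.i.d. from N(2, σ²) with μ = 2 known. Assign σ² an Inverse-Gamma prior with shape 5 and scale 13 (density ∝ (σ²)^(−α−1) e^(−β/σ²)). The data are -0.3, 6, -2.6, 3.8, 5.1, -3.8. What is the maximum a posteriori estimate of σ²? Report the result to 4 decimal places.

Sum of squared deviations about the known mean: SS = (-0.3−2)² + (6−2)² + (-2.6−2)² + (3.8−2)² + (5.1−2)² + (-3.8−2)² = 88.94.
The Normal likelihood contributes (σ²)^(−n/2) exp(−SS/(2σ²)), so the posterior is Inverse-Gamma(α + n/2, β + SS/2) = Inverse-Gamma(8, 57.47).
The mode of Inverse-Gamma(a, b) is b/(a+1) = 57.47/9 ≈ 6.3856.

σ̂²_MAP = 6.3856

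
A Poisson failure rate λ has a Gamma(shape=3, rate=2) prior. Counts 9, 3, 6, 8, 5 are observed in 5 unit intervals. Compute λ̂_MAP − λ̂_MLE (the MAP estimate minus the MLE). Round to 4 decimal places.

Σxᵢ = 31. Posterior is Gamma(34, 7); MAP = (34−1)/7 = 33/7 ≈ 4.71429.
MLE = x̄ = 31/5 ≈ 6.20000.
Difference = 33/7 − 31/5 = -52/35 ≈ -1.4857.

MAP − MLE = -1.4857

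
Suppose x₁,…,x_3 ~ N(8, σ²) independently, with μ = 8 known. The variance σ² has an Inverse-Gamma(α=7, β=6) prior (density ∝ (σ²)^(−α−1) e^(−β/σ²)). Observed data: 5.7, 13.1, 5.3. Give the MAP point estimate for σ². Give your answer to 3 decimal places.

Sum of squared deviations about the known mean: SS = (5.7−8)² + (13.1−8)² + (5.3−8)² = 38.59.
The Normal likelihood contributes (σ²)^(−n/2) exp(−SS/(2σ²)), so the posterior is Inverse-Gamma(α + n/2, β + SS/2) = Inverse-Gamma(8.5, 25.295).
The mode of Inverse-Gamma(a, b) is b/(a+1) = 25.295/9.5 ≈ 2.663.

σ̂²_MAP = 2.663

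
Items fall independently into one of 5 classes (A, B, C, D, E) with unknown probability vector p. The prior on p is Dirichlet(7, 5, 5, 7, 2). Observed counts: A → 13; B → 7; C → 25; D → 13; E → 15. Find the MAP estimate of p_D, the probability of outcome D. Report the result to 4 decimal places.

The posterior is Dirichlet(αᵢ + nᵢ) = Dirichlet(20, 12, 30, 20, 17).
For a Dirichlet(a₁,…,a_K) with all aᵢ > 1, the mode has j-th component (aⱼ − 1)/(Σaᵢ − K).
Here Σaᵢ = 99 and K = 5, so p_D = (20 − 1)/(99 − 5) = 19/94 ≈ 0.2021.

MAP estimate of p_D = 0.2021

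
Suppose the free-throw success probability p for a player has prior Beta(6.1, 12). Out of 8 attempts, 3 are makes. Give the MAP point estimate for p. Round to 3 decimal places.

p̂_MAP = 0.336

Prior: Beta(6.1, 12).
Data: 3 successes in 8 trials. The binomial likelihood contributes p^3(1−p)^5, so the posterior is Beta(6.1+3, 12+5) = Beta(9.1, 17).
For Beta(a, b) with a, b > 1 the mode is (a−1)/(a+b−2) = 8.1/24.1 ≈ 0.336.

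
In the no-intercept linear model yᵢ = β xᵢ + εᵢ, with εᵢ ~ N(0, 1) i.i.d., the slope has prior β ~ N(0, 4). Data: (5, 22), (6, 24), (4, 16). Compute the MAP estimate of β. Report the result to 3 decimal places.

log p(β | y) = −Σ(yᵢ − βxᵢ)²/(2·1) − β²/(2·4) + const.
Setting the derivative to zero: Σxᵢ(yᵢ − βxᵢ)/1 − β/4 = 0, so β = Σxᵢyᵢ / (Σxᵢ² + σ²/τ²).
Σxᵢyᵢ = 5·22 + 6·24 + 4·16 = 318; Σxᵢ² = 77; σ²/τ² = 0.25.
β̂_MAP = 318 / (77 + 0.25) = 318/77.25 ≈ 4.117.

β̂_MAP = 4.117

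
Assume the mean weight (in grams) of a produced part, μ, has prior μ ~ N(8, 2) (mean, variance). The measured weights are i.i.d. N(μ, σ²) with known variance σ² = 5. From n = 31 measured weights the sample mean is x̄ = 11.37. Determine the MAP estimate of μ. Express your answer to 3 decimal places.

μ̂_MAP = 11.119

n = 31, x̄ = 11.37.
For a Normal prior and Normal likelihood with known variance, the posterior is Normal; its mode equals its mean, the precision-weighted average.
Prior precision 1/σ₀² = 1/2 = 0.5; data precision n/σ² = 31/5 = 6.2.
μ̂ = (0.5·8 + 6.2·11.37) / (0.5 + 6.2) = 74.494/6.7 = 37247/3350 ≈ 11.119.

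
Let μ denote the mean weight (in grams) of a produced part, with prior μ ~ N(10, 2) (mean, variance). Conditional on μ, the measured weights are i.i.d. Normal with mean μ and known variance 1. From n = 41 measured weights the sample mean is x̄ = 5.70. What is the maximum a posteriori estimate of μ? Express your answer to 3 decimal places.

μ̂_MAP = 5.752

n = 41, x̄ = 5.70.
For a Normal prior and Normal likelihood with known variance, the posterior is Normal; its mode equals its mean, the precision-weighted average.
Prior precision 1/σ₀² = 1/2 = 0.5; data precision n/σ² = 41/1 = 41.
μ̂ = (0.5·10 + 41·5.7) / (0.5 + 41) = 238.7/41.5 = 2387/415 ≈ 5.752.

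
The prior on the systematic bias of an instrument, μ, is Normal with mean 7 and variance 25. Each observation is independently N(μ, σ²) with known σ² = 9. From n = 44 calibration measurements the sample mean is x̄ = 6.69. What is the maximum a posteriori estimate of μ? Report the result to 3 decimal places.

μ̂_MAP = 6.693

n = 44, x̄ = 6.69.
For a Normal prior and Normal likelihood with known variance, the posterior is Normal; its mode equals its mean, the precision-weighted average.
Prior precision 1/σ₀² = 1/25 = 0.04; data precision n/σ² = 44/9.
μ̂ = (0.04·7 + (44/9)·6.69) / (0.04 + 44/9) = (2474/75)/(1109/225) = 7422/1109 ≈ 6.693.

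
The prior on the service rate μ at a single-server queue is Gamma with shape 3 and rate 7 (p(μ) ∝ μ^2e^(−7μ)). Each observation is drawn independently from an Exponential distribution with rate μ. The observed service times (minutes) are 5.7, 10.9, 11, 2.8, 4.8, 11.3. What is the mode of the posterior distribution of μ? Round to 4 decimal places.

The Exponential(rate=μ) likelihood is ∝ μ^n e^(−μΣtᵢ). Here n = 6 and Σtᵢ = 5.7 + 10.9 + 11 + 2.8 + 4.8 + 11.3 = 46.5.
Posterior ∝ μ^2e^(−7μ) · μ^6e^(−46.5μ) = μ^8e^(−53.5μ), i.e. Gamma(9, 53.5).
Mode = (a−1)/b = 8/53.5 ≈ 0.1495.

μ̂_MAP = 0.1495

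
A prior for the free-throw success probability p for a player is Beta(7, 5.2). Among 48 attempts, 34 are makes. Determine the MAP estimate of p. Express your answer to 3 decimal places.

Prior: Beta(7, 5.2).
Data: 34 successes in 48 trials. The binomial likelihood contributes p^34(1−p)^14, so the posterior is Beta(7+34, 5.2+14) = Beta(41, 19.2).
For Beta(a, b) with a, b > 1 the mode is (a−1)/(a+b−2) = 40/58.2 ≈ 0.687.

p̂_MAP = 0.687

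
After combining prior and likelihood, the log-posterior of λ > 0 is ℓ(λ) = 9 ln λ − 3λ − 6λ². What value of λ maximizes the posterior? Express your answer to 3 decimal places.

λ̂_MAP = 0.750

ℓ'(λ) = 9/λ − 3 − 12λ. Setting this to zero and multiplying by λ: 12λ² + 3λ − 9 = 0.
λ = (−3 + √(3² + 4·12·9)) / (2·12) = (−3 + √441) / 24 = (−3 + 21)/24 = 3/4.
ℓ''(λ) = −9/λ² − 12 < 0, confirming a maximum.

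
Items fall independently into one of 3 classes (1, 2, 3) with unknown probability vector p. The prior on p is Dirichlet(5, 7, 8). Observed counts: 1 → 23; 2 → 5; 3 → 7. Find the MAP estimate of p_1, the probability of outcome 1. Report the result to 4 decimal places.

MAP estimate: 0.5192

The posterior is Dirichlet(αᵢ + nᵢ) = Dirichlet(28, 12, 15).
For a Dirichlet(a₁,…,a_K) with all aᵢ > 1, the mode has j-th component (aⱼ − 1)/(Σaᵢ − K).
Here Σaᵢ = 55 and K = 3, so p_1 = (28 − 1)/(55 − 3) = 27/52 ≈ 0.5192.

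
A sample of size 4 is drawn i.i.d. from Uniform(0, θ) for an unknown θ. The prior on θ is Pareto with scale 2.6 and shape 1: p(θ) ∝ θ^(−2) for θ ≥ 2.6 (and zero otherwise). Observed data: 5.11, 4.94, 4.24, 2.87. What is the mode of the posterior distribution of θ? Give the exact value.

The Uniform(0, θ) likelihood is θ^(−n) for θ ≥ max(xᵢ), zero otherwise. Here max(xᵢ) = 5.11.
Posterior ∝ θ^(−2) · θ^(−4) = θ^(−6) on θ ≥ max(2.6, 5.11) = 5.11.
This density is strictly decreasing in θ, so the posterior mode lies at the lower boundary of the support.

θ̂_MAP = 5.11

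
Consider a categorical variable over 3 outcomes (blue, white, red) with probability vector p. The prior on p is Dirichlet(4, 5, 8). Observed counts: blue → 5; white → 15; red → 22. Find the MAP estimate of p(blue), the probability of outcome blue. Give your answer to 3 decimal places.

MAP estimate of p(blue) = 0.143

The posterior is Dirichlet(αᵢ + nᵢ) = Dirichlet(9, 20, 30).
For a Dirichlet(a₁,…,a_K) with all aᵢ > 1, the mode has j-th component (aⱼ − 1)/(Σaᵢ − K).
Here Σaᵢ = 59 and K = 3, so p(blue) = (9 − 1)/(59 − 3) = 8/56 ≈ 0.143.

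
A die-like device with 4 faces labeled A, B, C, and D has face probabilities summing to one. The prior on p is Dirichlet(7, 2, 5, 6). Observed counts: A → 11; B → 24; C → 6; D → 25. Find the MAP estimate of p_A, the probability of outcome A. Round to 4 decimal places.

The posterior is Dirichlet(αᵢ + nᵢ) = Dirichlet(18, 26, 11, 31).
For a Dirichlet(a₁,…,a_K) with all aᵢ > 1, the mode has j-th component (aⱼ − 1)/(Σaᵢ − K).
Here Σaᵢ = 86 and K = 4, so p_A = (18 − 1)/(86 − 4) = 17/82 ≈ 0.2073.

MAP estimate of p_A = 0.2073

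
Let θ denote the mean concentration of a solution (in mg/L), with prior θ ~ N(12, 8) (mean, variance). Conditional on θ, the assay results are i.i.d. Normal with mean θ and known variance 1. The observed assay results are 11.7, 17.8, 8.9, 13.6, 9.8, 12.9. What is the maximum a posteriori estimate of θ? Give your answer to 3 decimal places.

n = 6; x̄ = (11.7 + 17.8 + 8.9 + 13.6 + 9.8 + 12.9)/6 = 74.7/6 = 12.45.
For a Normal prior and Normal likelihood with known variance, the posterior is Normal; its mode equals its mean, the precision-weighted average.
Prior precision 1/σ₀² = 1/8 = 0.125; data precision n/σ² = 6/1 = 6.
θ̂ = (0.125·12 + 6·12.45) / (0.125 + 6) = 76.2/6.125 = 3048/245 ≈ 12.441.

θ̂_MAP = 12.441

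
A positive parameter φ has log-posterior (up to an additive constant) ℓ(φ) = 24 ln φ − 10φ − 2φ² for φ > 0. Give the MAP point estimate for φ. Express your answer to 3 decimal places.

ℓ'(φ) = 24/φ − 10 − 4φ. Setting this to zero and multiplying by φ: 4φ² + 10φ − 24 = 0.
φ = (−10 + √(10² + 4·4·24)) / (2·4) = (−10 + √484) / 8 = (−10 + 22)/8 = 3/2.
ℓ''(φ) = −24/φ² − 4 < 0, confirming a maximum.

φ̂_MAP = 1.500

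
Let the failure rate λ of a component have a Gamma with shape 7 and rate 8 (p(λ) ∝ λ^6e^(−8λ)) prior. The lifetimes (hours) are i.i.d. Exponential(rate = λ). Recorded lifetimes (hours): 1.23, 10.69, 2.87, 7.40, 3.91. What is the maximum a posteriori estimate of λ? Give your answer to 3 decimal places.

The Exponential(rate=λ) likelihood is ∝ λ^n e^(−λΣtᵢ). Here n = 5 and Σtᵢ = 1.23 + 10.69 + 2.87 + 7.40 + 3.91 = 26.10.
Posterior ∝ λ^6e^(−8λ) · λ^5e^(−26.10λ) = λ^11e^(−34.10λ), i.e. Gamma(12, 34.10).
Mode = (a−1)/b = 11/34.10 ≈ 0.323.

λ̂_MAP = 0.323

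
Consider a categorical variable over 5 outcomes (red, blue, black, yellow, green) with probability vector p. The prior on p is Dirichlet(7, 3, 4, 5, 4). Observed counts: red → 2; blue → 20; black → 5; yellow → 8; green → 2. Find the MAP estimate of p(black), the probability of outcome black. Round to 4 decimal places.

The posterior is Dirichlet(αᵢ + nᵢ) = Dirichlet(9, 23, 9, 13, 6).
For a Dirichlet(a₁,…,a_K) with all aᵢ > 1, the mode has j-th component (aⱼ − 1)/(Σaᵢ − K).
Here Σaᵢ = 60 and K = 5, so p(black) = (9 − 1)/(60 − 5) = 8/55 ≈ 0.1455.

MAP estimate of p(black) = 0.1455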